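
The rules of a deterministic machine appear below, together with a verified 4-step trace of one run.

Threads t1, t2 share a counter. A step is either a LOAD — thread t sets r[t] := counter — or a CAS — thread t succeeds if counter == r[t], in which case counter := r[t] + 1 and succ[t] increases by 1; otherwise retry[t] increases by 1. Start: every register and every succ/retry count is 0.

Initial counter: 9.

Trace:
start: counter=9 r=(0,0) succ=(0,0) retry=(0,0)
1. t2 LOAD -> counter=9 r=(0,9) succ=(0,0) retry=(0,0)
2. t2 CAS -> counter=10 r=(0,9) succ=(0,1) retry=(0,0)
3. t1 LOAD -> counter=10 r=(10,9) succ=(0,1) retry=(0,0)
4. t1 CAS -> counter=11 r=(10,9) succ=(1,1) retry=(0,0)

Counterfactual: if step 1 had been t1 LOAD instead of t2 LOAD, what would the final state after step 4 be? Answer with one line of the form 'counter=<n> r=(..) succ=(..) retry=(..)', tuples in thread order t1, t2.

counter=10 r=(9,0) succ=(1,0) retry=(0,1)

(re-executing from step 1 with the substitution; state before step 1: counter=9 r=(0,0) succ=(0,0) retry=(0,0))
1. t1 LOAD -> counter=9 r=(9,0) succ=(0,0) retry=(0,0)
2. t2 CAS -> counter=9 r=(9,0) succ=(0,0) retry=(0,1)
3. t1 LOAD -> counter=9 r=(9,0) succ=(0,0) retry=(0,1)
4. t1 CAS -> counter=10 r=(9,0) succ=(1,0) retry=(0,1)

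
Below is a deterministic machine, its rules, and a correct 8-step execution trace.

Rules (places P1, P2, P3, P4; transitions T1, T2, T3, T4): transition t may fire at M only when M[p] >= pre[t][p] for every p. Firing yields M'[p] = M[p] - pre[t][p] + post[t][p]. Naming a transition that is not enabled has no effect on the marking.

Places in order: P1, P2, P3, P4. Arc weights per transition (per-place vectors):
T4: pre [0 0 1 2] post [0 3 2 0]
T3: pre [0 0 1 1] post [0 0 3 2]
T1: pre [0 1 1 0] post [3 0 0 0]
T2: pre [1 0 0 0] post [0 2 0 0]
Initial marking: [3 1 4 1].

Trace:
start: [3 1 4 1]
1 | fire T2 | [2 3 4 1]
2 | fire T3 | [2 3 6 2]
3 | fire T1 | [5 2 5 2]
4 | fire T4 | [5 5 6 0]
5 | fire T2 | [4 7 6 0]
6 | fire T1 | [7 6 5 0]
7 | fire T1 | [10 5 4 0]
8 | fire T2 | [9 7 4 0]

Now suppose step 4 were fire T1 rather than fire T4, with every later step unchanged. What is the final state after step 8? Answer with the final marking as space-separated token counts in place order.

(re-executing from step 4 with the substitution; state before step 4: [5 2 5 2])
4 | fire T1 | [8 1 4 2]
5 | fire T2 | [7 3 4 2]
6 | fire T1 | [10 2 3 2]
7 | fire T1 | [13 1 2 2]
8 | fire T2 | [12 3 2 2]

12 3 2 2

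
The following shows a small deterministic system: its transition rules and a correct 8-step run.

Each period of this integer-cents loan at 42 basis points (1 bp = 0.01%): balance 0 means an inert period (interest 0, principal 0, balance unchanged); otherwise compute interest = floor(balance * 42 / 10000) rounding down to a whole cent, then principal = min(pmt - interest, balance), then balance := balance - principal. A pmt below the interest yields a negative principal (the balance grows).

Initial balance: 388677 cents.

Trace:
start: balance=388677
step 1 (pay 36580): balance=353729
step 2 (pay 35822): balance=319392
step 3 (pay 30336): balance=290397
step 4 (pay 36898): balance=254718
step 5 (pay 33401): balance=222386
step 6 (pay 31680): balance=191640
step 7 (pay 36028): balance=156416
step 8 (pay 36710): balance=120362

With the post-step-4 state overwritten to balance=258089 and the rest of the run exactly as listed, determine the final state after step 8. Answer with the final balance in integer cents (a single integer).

state after step 4 := balance=258089
step 5 (pay 33401): balance=225771
step 6 (pay 31680): balance=195039
step 7 (pay 36028): balance=159830
step 8 (pay 36710): balance=123791

123791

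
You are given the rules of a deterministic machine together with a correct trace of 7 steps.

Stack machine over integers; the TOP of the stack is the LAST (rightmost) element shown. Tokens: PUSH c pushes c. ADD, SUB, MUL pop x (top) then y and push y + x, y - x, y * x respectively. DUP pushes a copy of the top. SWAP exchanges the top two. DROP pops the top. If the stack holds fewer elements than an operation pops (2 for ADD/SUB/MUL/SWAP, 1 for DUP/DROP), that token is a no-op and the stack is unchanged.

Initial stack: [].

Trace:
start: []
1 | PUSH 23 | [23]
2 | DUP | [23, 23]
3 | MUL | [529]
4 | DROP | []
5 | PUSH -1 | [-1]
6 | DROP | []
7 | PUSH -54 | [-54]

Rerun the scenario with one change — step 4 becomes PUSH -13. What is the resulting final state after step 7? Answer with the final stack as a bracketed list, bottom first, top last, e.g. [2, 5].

(re-executing from step 4 with the substitution; state before step 4: [529])
4 | PUSH -13 | [529, -13]
5 | PUSH -1 | [529, -13, -1]
6 | DROP | [529, -13]
7 | PUSH -54 | [529, -13, -54]

[529, -13, -54]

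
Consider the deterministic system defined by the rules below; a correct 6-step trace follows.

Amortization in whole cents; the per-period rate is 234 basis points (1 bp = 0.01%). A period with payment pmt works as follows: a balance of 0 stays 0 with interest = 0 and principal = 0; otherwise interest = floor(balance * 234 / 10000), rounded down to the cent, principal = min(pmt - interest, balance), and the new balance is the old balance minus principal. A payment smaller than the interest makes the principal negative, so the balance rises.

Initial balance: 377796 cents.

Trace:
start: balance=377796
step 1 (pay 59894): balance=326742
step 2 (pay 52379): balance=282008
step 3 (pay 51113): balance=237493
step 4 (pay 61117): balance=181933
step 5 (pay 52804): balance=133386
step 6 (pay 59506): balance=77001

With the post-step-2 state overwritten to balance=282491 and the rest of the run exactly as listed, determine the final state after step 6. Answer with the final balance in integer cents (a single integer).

77531

state after step 2 := balance=282491
step 3 (pay 51113): balance=237988
step 4 (pay 61117): balance=182439
step 5 (pay 52804): balance=133904
step 6 (pay 59506): balance=77531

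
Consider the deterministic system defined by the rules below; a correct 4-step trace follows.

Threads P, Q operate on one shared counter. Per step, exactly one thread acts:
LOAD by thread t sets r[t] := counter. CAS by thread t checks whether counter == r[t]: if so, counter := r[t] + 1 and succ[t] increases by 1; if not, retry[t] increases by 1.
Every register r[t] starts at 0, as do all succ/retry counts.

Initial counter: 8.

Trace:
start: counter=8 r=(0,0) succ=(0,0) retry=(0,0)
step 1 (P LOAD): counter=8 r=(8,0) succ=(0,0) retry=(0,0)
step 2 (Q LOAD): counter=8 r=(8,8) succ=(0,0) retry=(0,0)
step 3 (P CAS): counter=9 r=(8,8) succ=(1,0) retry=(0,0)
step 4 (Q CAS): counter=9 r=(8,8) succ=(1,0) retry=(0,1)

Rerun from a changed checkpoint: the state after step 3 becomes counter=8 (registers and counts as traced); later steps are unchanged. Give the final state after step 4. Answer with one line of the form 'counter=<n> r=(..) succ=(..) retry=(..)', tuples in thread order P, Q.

counter=9 r=(8,8) succ=(1,1) retry=(0,0)

state after step 3 := counter=8 r=(8,8) succ=(1,0) retry=(0,0)
step 4 (Q CAS): counter=9 r=(8,8) succ=(1,1) retry=(0,0)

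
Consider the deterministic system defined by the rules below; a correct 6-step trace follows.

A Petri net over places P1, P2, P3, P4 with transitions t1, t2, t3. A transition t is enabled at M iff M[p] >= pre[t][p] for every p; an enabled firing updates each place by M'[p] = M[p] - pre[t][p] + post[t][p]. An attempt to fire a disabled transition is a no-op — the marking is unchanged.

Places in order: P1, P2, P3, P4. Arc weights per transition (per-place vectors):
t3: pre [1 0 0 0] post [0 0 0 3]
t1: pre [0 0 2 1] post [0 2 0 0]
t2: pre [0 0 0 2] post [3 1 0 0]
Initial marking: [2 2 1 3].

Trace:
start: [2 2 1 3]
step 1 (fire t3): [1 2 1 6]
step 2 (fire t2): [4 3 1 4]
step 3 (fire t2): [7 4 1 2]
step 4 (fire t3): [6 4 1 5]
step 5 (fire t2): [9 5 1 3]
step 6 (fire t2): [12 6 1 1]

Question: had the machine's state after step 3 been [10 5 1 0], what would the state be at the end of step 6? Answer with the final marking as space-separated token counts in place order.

12 6 1 1

state after step 3 := [10 5 1 0]
step 4 (fire t3): [9 5 1 3]
step 5 (fire t2): [12 6 1 1]
step 6 (fire t2): [12 6 1 1]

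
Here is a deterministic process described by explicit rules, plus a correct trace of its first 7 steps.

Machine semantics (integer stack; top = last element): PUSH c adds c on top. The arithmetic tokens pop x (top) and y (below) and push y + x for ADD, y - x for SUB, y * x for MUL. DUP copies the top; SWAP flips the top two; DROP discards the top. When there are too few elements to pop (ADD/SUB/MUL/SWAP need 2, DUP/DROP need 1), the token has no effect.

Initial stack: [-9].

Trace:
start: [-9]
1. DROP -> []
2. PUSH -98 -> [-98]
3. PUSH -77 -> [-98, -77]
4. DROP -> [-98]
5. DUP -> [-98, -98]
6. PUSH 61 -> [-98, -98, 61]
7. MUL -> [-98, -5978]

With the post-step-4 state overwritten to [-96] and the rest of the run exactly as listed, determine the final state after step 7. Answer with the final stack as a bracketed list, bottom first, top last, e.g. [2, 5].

state after step 4 := [-96]
5. DUP -> [-96, -96]
6. PUSH 61 -> [-96, -96, 61]
7. MUL -> [-96, -5856]

[-96, -5856]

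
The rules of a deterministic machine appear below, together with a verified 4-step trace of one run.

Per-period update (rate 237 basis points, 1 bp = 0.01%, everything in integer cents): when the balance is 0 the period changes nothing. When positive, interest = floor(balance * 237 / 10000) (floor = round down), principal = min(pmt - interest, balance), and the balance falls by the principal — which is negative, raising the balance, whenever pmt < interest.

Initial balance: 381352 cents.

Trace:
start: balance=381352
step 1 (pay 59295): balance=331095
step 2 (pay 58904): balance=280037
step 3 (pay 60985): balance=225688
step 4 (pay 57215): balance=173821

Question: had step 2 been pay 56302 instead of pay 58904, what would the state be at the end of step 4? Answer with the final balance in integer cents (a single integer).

176548

(re-executing from step 2 with the substitution; state before step 2: balance=331095)
step 2 (pay 56302): balance=282639
step 3 (pay 60985): balance=228352
step 4 (pay 57215): balance=176548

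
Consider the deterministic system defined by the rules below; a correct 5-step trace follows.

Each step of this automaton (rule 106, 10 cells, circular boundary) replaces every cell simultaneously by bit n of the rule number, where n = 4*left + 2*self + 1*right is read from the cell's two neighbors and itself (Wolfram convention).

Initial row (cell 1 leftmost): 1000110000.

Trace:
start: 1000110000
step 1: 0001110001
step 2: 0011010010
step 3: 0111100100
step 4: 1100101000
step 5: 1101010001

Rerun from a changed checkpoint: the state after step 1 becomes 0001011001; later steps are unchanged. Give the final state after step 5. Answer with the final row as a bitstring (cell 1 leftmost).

0110000101

state after step 1 := 0001011001
step 2: 0010111010
step 3: 0101101100
step 4: 1011111100
step 5: 0110000101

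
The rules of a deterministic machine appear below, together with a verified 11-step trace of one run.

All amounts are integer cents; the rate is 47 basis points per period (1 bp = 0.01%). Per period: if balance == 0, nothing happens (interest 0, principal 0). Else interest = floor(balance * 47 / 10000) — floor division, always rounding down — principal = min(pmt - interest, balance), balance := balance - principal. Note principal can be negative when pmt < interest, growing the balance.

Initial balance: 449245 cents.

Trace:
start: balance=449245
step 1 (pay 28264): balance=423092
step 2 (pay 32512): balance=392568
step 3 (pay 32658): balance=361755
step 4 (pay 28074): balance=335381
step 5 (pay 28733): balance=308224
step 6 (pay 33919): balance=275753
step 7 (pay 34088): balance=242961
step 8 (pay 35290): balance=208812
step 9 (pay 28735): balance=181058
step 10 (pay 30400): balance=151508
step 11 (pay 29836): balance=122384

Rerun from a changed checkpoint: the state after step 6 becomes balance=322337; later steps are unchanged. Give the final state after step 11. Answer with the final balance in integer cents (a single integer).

state after step 6 := balance=322337
step 7 (pay 34088): balance=289763
step 8 (pay 35290): balance=255834
step 9 (pay 28735): balance=228301
step 10 (pay 30400): balance=198974
step 11 (pay 29836): balance=170073

170073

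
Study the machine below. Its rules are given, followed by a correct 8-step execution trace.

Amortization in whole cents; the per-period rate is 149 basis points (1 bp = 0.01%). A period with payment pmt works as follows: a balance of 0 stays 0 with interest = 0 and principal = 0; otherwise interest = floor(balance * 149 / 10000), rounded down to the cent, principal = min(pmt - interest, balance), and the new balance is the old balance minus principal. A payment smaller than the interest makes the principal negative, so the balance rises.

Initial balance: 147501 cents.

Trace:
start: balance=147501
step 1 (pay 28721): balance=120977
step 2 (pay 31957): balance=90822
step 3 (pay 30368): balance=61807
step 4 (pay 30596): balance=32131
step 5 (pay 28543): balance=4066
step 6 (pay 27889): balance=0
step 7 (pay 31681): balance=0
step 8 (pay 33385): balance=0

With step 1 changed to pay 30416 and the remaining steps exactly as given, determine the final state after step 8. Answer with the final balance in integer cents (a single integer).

0

(re-executing from step 1 with the substitution; state before step 1: balance=147501)
step 1 (pay 30416): balance=119282
step 2 (pay 31957): balance=89102
step 3 (pay 30368): balance=60061
step 4 (pay 30596): balance=30359
step 5 (pay 28543): balance=2268
step 6 (pay 27889): balance=0
step 7 (pay 31681): balance=0
step 8 (pay 33385): balance=0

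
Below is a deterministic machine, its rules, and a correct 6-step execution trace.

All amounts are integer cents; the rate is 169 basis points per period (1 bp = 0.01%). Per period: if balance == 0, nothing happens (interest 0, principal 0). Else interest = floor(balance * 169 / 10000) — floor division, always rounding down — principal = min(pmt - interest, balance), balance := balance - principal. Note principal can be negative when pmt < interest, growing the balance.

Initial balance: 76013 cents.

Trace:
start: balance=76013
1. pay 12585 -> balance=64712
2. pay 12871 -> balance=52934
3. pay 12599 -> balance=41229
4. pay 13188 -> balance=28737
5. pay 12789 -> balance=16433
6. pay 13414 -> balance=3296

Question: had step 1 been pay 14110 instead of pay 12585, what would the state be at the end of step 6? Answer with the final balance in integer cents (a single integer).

1639

(re-executing from step 1 with the substitution; state before step 1: balance=76013)
1. pay 14110 -> balance=63187
2. pay 12871 -> balance=51383
3. pay 12599 -> balance=39652
4. pay 13188 -> balance=27134
5. pay 12789 -> balance=14803
6. pay 13414 -> balance=1639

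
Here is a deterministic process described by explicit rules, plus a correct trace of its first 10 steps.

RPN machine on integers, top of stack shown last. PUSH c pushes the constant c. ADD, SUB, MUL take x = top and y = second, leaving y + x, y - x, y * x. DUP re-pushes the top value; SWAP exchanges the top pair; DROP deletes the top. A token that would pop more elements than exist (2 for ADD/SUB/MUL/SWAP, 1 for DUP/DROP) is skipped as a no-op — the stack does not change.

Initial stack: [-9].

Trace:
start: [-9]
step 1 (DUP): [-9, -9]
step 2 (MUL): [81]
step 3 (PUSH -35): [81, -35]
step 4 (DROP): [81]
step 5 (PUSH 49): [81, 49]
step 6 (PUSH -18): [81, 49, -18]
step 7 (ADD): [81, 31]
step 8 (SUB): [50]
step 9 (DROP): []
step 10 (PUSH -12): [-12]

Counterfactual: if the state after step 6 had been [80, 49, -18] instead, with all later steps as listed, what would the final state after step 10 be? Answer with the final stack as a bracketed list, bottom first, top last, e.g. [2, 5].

state after step 6 := [80, 49, -18]
step 7 (ADD): [80, 31]
step 8 (SUB): [49]
step 9 (DROP): []
step 10 (PUSH -12): [-12]

[-12]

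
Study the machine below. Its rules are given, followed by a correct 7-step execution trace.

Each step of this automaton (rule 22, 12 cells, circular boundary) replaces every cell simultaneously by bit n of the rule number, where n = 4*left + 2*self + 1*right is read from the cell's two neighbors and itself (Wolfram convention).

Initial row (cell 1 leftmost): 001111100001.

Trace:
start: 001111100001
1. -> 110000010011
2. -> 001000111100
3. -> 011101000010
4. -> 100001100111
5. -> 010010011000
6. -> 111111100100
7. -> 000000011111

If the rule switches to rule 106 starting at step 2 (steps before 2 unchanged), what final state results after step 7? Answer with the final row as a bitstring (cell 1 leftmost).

010011100010

(re-executing steps 2..7 under rule 106; state before step 2: 110000010011)
2. -> 010000100110
3. -> 100001001110
4. -> 000010011011
5. -> 000100111111
6. -> 001001100001
7. -> 010011100010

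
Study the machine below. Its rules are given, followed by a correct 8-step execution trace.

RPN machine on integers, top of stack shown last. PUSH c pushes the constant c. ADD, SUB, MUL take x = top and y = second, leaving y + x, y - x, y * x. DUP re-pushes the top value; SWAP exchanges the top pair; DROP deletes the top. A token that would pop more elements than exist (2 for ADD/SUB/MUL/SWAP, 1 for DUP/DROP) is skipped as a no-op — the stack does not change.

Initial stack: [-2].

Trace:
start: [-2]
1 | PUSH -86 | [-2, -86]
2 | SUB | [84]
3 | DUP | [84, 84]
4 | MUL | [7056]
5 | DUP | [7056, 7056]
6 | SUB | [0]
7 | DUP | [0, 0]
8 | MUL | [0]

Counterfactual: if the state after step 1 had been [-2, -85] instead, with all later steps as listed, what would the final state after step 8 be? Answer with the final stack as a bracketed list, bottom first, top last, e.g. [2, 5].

[0]

state after step 1 := [-2, -85]
2 | SUB | [83]
3 | DUP | [83, 83]
4 | MUL | [6889]
5 | DUP | [6889, 6889]
6 | SUB | [0]
7 | DUP | [0, 0]
8 | MUL | [0]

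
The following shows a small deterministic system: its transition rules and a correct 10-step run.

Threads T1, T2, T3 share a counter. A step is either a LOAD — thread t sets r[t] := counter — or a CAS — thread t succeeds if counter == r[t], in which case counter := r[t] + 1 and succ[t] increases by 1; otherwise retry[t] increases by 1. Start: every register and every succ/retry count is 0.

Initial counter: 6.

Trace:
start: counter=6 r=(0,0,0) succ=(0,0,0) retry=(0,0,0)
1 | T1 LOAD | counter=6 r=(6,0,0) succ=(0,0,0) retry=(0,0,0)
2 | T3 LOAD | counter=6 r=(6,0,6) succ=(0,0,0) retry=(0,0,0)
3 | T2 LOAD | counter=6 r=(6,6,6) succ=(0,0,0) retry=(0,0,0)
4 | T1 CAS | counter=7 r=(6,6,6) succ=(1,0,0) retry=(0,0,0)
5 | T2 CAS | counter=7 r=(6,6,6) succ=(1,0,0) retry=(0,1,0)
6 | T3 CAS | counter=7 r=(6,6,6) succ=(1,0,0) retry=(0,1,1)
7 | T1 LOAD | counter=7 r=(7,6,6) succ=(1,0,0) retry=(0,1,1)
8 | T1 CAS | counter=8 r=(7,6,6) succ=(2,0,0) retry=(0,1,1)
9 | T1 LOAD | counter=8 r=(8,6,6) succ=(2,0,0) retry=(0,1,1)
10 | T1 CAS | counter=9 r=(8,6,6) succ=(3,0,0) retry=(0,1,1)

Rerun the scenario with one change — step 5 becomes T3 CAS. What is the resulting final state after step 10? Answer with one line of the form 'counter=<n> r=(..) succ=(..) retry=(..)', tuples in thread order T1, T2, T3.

counter=9 r=(8,6,6) succ=(3,0,0) retry=(0,0,2)

(re-executing from step 5 with the substitution; state before step 5: counter=7 r=(6,6,6) succ=(1,0,0) retry=(0,0,0))
5 | T3 CAS | counter=7 r=(6,6,6) succ=(1,0,0) retry=(0,0,1)
6 | T3 CAS | counter=7 r=(6,6,6) succ=(1,0,0) retry=(0,0,2)
7 | T1 LOAD | counter=7 r=(7,6,6) succ=(1,0,0) retry=(0,0,2)
8 | T1 CAS | counter=8 r=(7,6,6) succ=(2,0,0) retry=(0,0,2)
9 | T1 LOAD | counter=8 r=(8,6,6) succ=(2,0,0) retry=(0,0,2)
10 | T1 CAS | counter=9 r=(8,6,6) succ=(3,0,0) retry=(0,0,2)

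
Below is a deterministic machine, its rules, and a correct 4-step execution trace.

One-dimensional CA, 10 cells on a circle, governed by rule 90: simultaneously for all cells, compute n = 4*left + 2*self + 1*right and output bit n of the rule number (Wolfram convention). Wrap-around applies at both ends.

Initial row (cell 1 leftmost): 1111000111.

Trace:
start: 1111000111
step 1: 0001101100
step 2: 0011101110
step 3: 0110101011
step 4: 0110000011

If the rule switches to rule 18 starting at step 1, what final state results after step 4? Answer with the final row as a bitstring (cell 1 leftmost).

0100000001

(re-executing steps 1..4 under rule 18; state before step 1: 1111000111)
step 1: 0000101000
step 2: 0001000100
step 3: 0010101010
step 4: 0100000001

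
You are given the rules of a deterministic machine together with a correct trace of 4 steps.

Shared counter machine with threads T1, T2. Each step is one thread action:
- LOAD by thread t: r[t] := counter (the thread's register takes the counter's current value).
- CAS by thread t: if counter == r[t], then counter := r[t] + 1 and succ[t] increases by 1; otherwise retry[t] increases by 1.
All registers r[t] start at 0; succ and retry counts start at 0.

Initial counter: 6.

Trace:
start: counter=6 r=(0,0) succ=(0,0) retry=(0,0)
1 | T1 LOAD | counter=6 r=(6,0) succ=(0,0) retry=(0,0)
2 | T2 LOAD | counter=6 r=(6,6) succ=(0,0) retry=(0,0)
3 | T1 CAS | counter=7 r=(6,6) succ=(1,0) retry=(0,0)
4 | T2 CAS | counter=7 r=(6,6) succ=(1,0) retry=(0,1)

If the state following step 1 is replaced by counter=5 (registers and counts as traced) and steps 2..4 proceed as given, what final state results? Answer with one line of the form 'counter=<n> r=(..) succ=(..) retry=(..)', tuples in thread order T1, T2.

state after step 1 := counter=5 r=(6,0) succ=(0,0) retry=(0,0)
2 | T2 LOAD | counter=5 r=(6,5) succ=(0,0) retry=(0,0)
3 | T1 CAS | counter=5 r=(6,5) succ=(0,0) retry=(1,0)
4 | T2 CAS | counter=6 r=(6,5) succ=(0,1) retry=(1,0)

counter=6 r=(6,5) succ=(0,1) retry=(1,0)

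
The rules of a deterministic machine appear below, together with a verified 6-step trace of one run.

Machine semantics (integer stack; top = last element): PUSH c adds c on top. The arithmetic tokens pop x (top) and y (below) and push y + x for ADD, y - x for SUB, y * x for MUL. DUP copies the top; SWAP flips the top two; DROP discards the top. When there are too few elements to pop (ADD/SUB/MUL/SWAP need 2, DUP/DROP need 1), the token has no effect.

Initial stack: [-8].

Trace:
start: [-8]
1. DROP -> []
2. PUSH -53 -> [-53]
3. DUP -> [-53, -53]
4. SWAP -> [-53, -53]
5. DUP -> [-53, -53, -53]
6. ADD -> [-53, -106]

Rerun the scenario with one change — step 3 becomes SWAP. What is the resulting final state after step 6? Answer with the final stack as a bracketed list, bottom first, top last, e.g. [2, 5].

[-106]

(re-executing from step 3 with the substitution; state before step 3: [-53])
3. SWAP -> [-53]
4. SWAP -> [-53]
5. DUP -> [-53, -53]
6. ADD -> [-106]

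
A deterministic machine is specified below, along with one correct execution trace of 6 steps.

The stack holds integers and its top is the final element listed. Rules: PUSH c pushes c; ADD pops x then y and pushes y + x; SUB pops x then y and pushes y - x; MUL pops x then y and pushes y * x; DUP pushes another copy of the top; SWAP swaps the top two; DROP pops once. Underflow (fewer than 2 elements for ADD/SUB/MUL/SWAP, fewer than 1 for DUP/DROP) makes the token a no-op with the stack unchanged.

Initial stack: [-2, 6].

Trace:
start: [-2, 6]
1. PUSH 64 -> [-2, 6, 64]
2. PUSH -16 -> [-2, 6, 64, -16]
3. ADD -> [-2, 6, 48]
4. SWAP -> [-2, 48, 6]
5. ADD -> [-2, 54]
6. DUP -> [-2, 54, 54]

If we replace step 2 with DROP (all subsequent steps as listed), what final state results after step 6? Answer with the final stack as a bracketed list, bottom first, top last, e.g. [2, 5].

(re-executing from step 2 with the substitution; state before step 2: [-2, 6, 64])
2. DROP -> [-2, 6]
3. ADD -> [4]
4. SWAP -> [4]
5. ADD -> [4]
6. DUP -> [4, 4]

[4, 4]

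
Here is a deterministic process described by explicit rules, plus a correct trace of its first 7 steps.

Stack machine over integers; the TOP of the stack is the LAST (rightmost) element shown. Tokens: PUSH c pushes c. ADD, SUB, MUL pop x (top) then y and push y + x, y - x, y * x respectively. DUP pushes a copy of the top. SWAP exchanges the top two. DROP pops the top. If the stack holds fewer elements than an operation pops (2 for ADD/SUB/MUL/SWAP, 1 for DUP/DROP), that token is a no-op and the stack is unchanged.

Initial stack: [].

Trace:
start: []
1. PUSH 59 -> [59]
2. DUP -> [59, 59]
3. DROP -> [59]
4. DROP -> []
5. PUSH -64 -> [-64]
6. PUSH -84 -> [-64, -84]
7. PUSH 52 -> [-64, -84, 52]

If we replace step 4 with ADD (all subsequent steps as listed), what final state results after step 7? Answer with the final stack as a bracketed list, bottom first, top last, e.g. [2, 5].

(re-executing from step 4 with the substitution; state before step 4: [59])
4. ADD -> [59]
5. PUSH -64 -> [59, -64]
6. PUSH -84 -> [59, -64, -84]
7. PUSH 52 -> [59, -64, -84, 52]

[59, -64, -84, 52]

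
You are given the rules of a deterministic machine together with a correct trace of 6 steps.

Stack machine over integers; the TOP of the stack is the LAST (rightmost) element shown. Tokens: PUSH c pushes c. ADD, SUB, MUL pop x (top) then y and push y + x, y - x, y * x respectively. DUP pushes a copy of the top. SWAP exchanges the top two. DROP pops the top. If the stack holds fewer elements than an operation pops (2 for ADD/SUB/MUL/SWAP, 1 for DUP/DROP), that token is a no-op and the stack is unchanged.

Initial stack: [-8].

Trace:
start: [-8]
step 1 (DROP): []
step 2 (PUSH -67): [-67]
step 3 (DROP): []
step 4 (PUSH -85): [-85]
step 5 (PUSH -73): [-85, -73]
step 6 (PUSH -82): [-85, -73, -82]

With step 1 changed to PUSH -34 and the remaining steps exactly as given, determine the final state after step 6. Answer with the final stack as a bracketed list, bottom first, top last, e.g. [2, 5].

[-8, -34, -85, -73, -82]

(re-executing from step 1 with the substitution; state before step 1: [-8])
step 1 (PUSH -34): [-8, -34]
step 2 (PUSH -67): [-8, -34, -67]
step 3 (DROP): [-8, -34]
step 4 (PUSH -85): [-8, -34, -85]
step 5 (PUSH -73): [-8, -34, -85, -73]
step 6 (PUSH -82): [-8, -34, -85, -73, -82]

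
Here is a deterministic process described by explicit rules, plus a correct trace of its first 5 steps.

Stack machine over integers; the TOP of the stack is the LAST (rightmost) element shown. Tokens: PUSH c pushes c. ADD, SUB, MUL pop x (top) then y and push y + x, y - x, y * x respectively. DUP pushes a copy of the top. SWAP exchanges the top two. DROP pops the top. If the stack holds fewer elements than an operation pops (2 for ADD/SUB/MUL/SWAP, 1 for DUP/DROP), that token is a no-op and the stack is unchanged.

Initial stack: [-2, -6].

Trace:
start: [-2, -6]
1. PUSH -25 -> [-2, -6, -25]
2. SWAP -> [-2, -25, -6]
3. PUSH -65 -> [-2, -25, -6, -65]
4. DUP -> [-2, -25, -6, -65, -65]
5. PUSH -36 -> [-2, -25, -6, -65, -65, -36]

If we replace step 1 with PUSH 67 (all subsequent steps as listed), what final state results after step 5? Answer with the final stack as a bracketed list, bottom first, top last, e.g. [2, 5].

(re-executing from step 1 with the substitution; state before step 1: [-2, -6])
1. PUSH 67 -> [-2, -6, 67]
2. SWAP -> [-2, 67, -6]
3. PUSH -65 -> [-2, 67, -6, -65]
4. DUP -> [-2, 67, -6, -65, -65]
5. PUSH -36 -> [-2, 67, -6, -65, -65, -36]

[-2, 67, -6, -65, -65, -36]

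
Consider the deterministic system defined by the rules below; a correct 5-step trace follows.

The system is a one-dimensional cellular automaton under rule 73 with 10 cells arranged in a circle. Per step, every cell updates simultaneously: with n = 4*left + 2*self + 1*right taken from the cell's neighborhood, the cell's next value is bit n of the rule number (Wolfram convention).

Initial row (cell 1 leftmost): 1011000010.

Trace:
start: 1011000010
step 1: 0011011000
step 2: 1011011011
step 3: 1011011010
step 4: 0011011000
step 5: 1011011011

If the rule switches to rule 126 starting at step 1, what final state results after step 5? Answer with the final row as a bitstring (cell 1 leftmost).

1110000001

(re-executing steps 1..5 under rule 126; state before step 1: 1011000010)
step 1: 1111100111
step 2: 0000111100
step 3: 0001100110
step 4: 0011111111
step 5: 1110000001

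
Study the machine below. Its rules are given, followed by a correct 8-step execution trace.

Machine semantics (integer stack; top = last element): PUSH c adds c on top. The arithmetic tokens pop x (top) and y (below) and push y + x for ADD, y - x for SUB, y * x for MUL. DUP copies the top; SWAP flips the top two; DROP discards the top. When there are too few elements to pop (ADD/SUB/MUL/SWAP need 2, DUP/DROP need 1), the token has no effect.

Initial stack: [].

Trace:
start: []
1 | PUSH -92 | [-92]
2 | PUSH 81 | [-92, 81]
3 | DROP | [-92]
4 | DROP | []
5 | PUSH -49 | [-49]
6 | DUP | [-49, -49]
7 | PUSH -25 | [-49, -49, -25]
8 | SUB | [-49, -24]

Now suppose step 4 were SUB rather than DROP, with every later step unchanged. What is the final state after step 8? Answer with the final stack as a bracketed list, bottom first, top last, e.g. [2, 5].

(re-executing from step 4 with the substitution; state before step 4: [-92])
4 | SUB | [-92]
5 | PUSH -49 | [-92, -49]
6 | DUP | [-92, -49, -49]
7 | PUSH -25 | [-92, -49, -49, -25]
8 | SUB | [-92, -49, -24]

[-92, -49, -24]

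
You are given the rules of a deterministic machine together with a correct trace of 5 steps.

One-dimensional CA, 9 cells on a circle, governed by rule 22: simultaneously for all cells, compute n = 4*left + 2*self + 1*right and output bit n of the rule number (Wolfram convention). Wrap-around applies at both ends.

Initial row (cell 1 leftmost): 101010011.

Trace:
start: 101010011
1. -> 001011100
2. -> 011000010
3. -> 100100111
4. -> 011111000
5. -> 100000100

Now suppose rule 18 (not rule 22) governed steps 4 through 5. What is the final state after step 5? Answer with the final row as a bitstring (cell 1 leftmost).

100000100

(re-executing steps 4..5 under rule 18; state before step 4: 100100111)
4. -> 011011000
5. -> 100000100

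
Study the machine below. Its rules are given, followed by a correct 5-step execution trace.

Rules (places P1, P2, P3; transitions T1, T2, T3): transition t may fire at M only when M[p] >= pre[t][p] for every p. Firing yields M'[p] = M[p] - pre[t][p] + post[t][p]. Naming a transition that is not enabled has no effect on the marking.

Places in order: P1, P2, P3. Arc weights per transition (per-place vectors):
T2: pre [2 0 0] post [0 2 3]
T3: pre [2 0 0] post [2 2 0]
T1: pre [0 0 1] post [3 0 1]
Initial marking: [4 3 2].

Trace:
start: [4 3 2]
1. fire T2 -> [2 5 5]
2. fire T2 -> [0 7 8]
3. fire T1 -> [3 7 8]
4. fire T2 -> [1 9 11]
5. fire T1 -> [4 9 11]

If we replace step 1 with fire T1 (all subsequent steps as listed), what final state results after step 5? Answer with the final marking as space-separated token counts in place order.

(re-executing from step 1 with the substitution; state before step 1: [4 3 2])
1. fire T1 -> [7 3 2]
2. fire T2 -> [5 5 5]
3. fire T1 -> [8 5 5]
4. fire T2 -> [6 7 8]
5. fire T1 -> [9 7 8]

9 7 8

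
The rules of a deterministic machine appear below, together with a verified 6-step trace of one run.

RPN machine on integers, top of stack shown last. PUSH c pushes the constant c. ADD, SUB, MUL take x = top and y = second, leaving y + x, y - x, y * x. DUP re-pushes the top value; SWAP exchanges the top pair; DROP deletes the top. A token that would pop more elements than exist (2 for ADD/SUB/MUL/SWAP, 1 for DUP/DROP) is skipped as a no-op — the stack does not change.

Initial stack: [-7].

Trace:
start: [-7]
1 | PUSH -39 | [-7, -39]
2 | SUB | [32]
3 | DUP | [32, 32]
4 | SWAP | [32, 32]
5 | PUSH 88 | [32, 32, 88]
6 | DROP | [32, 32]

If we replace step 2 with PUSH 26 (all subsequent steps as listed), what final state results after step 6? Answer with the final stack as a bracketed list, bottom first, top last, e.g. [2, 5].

[-7, -39, 26, 26]

(re-executing from step 2 with the substitution; state before step 2: [-7, -39])
2 | PUSH 26 | [-7, -39, 26]
3 | DUP | [-7, -39, 26, 26]
4 | SWAP | [-7, -39, 26, 26]
5 | PUSH 88 | [-7, -39, 26, 26, 88]
6 | DROP | [-7, -39, 26, 26]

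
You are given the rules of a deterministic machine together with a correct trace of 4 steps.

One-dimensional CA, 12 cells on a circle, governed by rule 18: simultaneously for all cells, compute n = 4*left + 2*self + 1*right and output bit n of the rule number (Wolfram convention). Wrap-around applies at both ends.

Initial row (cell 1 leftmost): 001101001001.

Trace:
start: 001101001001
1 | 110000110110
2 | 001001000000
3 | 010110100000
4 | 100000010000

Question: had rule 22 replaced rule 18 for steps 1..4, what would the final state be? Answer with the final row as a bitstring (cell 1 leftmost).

100000100000

(re-executing steps 1..4 under rule 22; state before step 1: 001101001001)
1 | 110001111111
2 | 001010000000
3 | 011011000000
4 | 100000100000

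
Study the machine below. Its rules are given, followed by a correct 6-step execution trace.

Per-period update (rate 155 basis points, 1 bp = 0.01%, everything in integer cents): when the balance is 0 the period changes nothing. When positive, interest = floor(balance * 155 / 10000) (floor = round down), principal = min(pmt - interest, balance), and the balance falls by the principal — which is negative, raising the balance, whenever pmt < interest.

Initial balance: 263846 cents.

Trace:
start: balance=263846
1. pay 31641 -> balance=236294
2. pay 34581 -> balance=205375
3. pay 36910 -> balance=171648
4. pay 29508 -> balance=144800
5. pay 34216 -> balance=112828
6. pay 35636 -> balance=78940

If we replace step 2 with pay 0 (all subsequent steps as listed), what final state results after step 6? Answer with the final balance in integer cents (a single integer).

115716

(re-executing from step 2 with the substitution; state before step 2: balance=236294)
2. pay 0 -> balance=239956
3. pay 36910 -> balance=206765
4. pay 29508 -> balance=180461
5. pay 34216 -> balance=149042
6. pay 35636 -> balance=115716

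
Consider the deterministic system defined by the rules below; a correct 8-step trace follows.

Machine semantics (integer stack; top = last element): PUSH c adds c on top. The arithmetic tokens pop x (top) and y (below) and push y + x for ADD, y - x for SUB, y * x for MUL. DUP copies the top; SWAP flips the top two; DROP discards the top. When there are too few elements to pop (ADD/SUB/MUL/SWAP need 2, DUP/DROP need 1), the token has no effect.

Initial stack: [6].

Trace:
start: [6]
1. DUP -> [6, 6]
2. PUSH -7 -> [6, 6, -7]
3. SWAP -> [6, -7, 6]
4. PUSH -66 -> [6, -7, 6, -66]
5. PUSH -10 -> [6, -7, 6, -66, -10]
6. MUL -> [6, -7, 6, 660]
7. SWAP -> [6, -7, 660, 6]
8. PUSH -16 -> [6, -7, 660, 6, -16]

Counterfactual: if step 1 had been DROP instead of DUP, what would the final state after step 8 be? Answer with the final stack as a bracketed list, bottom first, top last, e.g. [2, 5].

[660, -7, -16]

(re-executing from step 1 with the substitution; state before step 1: [6])
1. DROP -> []
2. PUSH -7 -> [-7]
3. SWAP -> [-7]
4. PUSH -66 -> [-7, -66]
5. PUSH -10 -> [-7, -66, -10]
6. MUL -> [-7, 660]
7. SWAP -> [660, -7]
8. PUSH -16 -> [660, -7, -16]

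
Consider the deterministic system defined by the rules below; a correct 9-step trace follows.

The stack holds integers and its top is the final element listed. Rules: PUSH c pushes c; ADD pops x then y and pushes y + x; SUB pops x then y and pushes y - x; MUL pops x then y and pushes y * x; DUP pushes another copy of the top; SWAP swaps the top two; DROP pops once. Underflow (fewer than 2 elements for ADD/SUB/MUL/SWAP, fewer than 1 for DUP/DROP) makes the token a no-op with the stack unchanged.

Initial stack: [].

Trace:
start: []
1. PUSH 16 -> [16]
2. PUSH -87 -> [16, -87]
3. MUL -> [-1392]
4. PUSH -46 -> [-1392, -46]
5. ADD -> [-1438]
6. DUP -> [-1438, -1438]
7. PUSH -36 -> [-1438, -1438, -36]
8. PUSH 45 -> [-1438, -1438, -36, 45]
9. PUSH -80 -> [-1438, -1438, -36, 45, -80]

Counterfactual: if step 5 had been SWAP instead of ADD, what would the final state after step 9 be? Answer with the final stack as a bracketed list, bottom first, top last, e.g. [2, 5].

[-46, -1392, -1392, -36, 45, -80]

(re-executing from step 5 with the substitution; state before step 5: [-1392, -46])
5. SWAP -> [-46, -1392]
6. DUP -> [-46, -1392, -1392]
7. PUSH -36 -> [-46, -1392, -1392, -36]
8. PUSH 45 -> [-46, -1392, -1392, -36, 45]
9. PUSH -80 -> [-46, -1392, -1392, -36, 45, -80]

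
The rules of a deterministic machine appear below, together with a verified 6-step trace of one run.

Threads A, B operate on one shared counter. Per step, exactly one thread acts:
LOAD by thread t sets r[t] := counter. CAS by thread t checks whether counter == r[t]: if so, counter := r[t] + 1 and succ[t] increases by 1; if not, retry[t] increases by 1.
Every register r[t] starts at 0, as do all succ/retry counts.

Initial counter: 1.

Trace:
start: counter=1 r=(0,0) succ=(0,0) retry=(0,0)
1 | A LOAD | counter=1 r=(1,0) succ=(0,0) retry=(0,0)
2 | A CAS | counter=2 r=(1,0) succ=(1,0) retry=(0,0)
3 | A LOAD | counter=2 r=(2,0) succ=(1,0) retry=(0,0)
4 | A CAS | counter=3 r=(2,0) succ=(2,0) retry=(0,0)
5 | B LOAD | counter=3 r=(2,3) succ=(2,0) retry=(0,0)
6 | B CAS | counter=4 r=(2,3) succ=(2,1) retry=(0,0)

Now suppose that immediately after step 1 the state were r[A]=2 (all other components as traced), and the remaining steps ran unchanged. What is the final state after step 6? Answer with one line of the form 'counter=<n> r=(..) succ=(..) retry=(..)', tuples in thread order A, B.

counter=3 r=(1,2) succ=(1,1) retry=(1,0)

state after step 1 := counter=1 r=(2,0) succ=(0,0) retry=(0,0)
2 | A CAS | counter=1 r=(2,0) succ=(0,0) retry=(1,0)
3 | A LOAD | counter=1 r=(1,0) succ=(0,0) retry=(1,0)
4 | A CAS | counter=2 r=(1,0) succ=(1,0) retry=(1,0)
5 | B LOAD | counter=2 r=(1,2) succ=(1,0) retry=(1,0)
6 | B CAS | counter=3 r=(1,2) succ=(1,1) retry=(1,0)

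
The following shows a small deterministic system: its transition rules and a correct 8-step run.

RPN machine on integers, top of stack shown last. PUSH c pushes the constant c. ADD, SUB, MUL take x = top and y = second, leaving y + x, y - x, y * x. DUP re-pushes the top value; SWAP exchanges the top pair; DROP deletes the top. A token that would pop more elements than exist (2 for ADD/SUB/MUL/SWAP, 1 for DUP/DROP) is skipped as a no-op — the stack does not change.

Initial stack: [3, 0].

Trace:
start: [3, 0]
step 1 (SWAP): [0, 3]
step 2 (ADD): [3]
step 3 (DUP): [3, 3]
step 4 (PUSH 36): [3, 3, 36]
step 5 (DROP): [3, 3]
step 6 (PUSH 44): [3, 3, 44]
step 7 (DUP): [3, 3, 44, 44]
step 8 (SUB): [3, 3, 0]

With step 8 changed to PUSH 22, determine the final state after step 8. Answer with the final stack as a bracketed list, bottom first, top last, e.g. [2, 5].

[3, 3, 44, 44, 22]

(re-executing from step 8 with the substitution; state before step 8: [3, 3, 44, 44])
step 8 (PUSH 22): [3, 3, 44, 44, 22]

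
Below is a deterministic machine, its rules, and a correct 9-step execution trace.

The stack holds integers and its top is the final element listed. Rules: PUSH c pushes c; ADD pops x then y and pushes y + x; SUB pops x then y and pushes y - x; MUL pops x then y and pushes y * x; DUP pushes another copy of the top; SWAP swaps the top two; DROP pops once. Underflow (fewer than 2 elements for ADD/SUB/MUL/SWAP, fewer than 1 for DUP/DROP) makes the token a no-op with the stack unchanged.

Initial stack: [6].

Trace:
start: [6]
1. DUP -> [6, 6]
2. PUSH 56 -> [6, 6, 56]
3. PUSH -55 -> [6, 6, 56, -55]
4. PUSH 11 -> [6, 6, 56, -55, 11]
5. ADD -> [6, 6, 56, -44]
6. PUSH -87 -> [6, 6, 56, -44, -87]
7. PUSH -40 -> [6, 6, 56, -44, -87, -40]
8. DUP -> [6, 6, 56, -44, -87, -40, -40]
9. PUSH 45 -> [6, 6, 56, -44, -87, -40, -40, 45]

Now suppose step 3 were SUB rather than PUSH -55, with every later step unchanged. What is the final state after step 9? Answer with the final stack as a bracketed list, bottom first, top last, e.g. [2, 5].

[6, -39, -87, -40, -40, 45]

(re-executing from step 3 with the substitution; state before step 3: [6, 6, 56])
3. SUB -> [6, -50]
4. PUSH 11 -> [6, -50, 11]
5. ADD -> [6, -39]
6. PUSH -87 -> [6, -39, -87]
7. PUSH -40 -> [6, -39, -87, -40]
8. DUP -> [6, -39, -87, -40, -40]
9. PUSH 45 -> [6, -39, -87, -40, -40, 45]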